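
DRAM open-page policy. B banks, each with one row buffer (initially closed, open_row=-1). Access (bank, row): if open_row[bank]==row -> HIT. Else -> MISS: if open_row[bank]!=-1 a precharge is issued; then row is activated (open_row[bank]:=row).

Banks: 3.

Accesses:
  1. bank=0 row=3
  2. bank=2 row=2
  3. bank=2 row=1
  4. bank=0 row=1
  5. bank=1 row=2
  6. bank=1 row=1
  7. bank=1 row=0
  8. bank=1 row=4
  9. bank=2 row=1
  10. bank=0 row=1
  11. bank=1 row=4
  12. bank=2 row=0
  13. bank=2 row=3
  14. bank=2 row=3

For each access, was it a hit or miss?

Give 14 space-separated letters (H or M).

Answer: M M M M M M M M H H H M M H

Derivation:
Acc 1: bank0 row3 -> MISS (open row3); precharges=0
Acc 2: bank2 row2 -> MISS (open row2); precharges=0
Acc 3: bank2 row1 -> MISS (open row1); precharges=1
Acc 4: bank0 row1 -> MISS (open row1); precharges=2
Acc 5: bank1 row2 -> MISS (open row2); precharges=2
Acc 6: bank1 row1 -> MISS (open row1); precharges=3
Acc 7: bank1 row0 -> MISS (open row0); precharges=4
Acc 8: bank1 row4 -> MISS (open row4); precharges=5
Acc 9: bank2 row1 -> HIT
Acc 10: bank0 row1 -> HIT
Acc 11: bank1 row4 -> HIT
Acc 12: bank2 row0 -> MISS (open row0); precharges=6
Acc 13: bank2 row3 -> MISS (open row3); precharges=7
Acc 14: bank2 row3 -> HIT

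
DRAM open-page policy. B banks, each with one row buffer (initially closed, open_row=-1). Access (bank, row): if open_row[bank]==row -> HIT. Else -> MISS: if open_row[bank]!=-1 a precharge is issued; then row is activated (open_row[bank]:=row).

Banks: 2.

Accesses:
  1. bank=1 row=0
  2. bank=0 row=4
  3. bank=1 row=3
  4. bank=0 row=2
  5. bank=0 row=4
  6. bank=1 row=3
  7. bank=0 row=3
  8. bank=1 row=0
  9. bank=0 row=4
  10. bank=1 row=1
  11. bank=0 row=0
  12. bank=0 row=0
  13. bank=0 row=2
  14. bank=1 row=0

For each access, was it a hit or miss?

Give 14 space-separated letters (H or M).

Answer: M M M M M H M M M M M H M M

Derivation:
Acc 1: bank1 row0 -> MISS (open row0); precharges=0
Acc 2: bank0 row4 -> MISS (open row4); precharges=0
Acc 3: bank1 row3 -> MISS (open row3); precharges=1
Acc 4: bank0 row2 -> MISS (open row2); precharges=2
Acc 5: bank0 row4 -> MISS (open row4); precharges=3
Acc 6: bank1 row3 -> HIT
Acc 7: bank0 row3 -> MISS (open row3); precharges=4
Acc 8: bank1 row0 -> MISS (open row0); precharges=5
Acc 9: bank0 row4 -> MISS (open row4); precharges=6
Acc 10: bank1 row1 -> MISS (open row1); precharges=7
Acc 11: bank0 row0 -> MISS (open row0); precharges=8
Acc 12: bank0 row0 -> HIT
Acc 13: bank0 row2 -> MISS (open row2); precharges=9
Acc 14: bank1 row0 -> MISS (open row0); precharges=10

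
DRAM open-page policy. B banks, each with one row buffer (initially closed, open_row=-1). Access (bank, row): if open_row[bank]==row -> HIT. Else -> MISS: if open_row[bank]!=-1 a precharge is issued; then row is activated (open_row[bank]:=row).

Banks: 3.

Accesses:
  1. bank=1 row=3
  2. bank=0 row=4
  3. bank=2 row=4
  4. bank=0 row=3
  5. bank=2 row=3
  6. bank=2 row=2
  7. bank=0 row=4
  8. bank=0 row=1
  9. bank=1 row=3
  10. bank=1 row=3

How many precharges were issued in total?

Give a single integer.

Acc 1: bank1 row3 -> MISS (open row3); precharges=0
Acc 2: bank0 row4 -> MISS (open row4); precharges=0
Acc 3: bank2 row4 -> MISS (open row4); precharges=0
Acc 4: bank0 row3 -> MISS (open row3); precharges=1
Acc 5: bank2 row3 -> MISS (open row3); precharges=2
Acc 6: bank2 row2 -> MISS (open row2); precharges=3
Acc 7: bank0 row4 -> MISS (open row4); precharges=4
Acc 8: bank0 row1 -> MISS (open row1); precharges=5
Acc 9: bank1 row3 -> HIT
Acc 10: bank1 row3 -> HIT

Answer: 5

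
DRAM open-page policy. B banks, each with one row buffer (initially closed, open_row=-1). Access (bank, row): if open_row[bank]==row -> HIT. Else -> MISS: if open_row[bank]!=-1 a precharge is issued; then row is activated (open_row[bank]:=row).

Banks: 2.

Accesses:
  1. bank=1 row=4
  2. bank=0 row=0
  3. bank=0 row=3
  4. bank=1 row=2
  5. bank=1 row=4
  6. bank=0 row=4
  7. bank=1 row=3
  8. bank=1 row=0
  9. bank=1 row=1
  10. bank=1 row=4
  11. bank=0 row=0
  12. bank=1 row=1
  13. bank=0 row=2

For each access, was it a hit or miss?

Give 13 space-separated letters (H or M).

Answer: M M M M M M M M M M M M M

Derivation:
Acc 1: bank1 row4 -> MISS (open row4); precharges=0
Acc 2: bank0 row0 -> MISS (open row0); precharges=0
Acc 3: bank0 row3 -> MISS (open row3); precharges=1
Acc 4: bank1 row2 -> MISS (open row2); precharges=2
Acc 5: bank1 row4 -> MISS (open row4); precharges=3
Acc 6: bank0 row4 -> MISS (open row4); precharges=4
Acc 7: bank1 row3 -> MISS (open row3); precharges=5
Acc 8: bank1 row0 -> MISS (open row0); precharges=6
Acc 9: bank1 row1 -> MISS (open row1); precharges=7
Acc 10: bank1 row4 -> MISS (open row4); precharges=8
Acc 11: bank0 row0 -> MISS (open row0); precharges=9
Acc 12: bank1 row1 -> MISS (open row1); precharges=10
Acc 13: bank0 row2 -> MISS (open row2); precharges=11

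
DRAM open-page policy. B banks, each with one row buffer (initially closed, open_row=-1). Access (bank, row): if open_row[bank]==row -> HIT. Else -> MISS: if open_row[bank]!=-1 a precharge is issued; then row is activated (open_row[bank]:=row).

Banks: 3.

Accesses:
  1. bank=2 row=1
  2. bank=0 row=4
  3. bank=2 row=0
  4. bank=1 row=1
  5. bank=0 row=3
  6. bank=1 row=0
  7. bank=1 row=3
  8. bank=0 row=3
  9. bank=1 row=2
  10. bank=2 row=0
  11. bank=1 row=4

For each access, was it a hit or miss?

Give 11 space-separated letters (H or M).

Acc 1: bank2 row1 -> MISS (open row1); precharges=0
Acc 2: bank0 row4 -> MISS (open row4); precharges=0
Acc 3: bank2 row0 -> MISS (open row0); precharges=1
Acc 4: bank1 row1 -> MISS (open row1); precharges=1
Acc 5: bank0 row3 -> MISS (open row3); precharges=2
Acc 6: bank1 row0 -> MISS (open row0); precharges=3
Acc 7: bank1 row3 -> MISS (open row3); precharges=4
Acc 8: bank0 row3 -> HIT
Acc 9: bank1 row2 -> MISS (open row2); precharges=5
Acc 10: bank2 row0 -> HIT
Acc 11: bank1 row4 -> MISS (open row4); precharges=6

Answer: M M M M M M M H M H M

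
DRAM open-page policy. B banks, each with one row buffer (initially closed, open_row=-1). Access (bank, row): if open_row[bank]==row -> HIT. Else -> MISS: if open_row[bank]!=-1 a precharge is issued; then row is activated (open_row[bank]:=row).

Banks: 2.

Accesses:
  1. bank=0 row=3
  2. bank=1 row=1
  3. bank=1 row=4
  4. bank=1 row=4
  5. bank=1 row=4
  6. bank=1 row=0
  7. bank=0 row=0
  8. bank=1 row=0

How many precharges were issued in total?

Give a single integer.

Acc 1: bank0 row3 -> MISS (open row3); precharges=0
Acc 2: bank1 row1 -> MISS (open row1); precharges=0
Acc 3: bank1 row4 -> MISS (open row4); precharges=1
Acc 4: bank1 row4 -> HIT
Acc 5: bank1 row4 -> HIT
Acc 6: bank1 row0 -> MISS (open row0); precharges=2
Acc 7: bank0 row0 -> MISS (open row0); precharges=3
Acc 8: bank1 row0 -> HIT

Answer: 3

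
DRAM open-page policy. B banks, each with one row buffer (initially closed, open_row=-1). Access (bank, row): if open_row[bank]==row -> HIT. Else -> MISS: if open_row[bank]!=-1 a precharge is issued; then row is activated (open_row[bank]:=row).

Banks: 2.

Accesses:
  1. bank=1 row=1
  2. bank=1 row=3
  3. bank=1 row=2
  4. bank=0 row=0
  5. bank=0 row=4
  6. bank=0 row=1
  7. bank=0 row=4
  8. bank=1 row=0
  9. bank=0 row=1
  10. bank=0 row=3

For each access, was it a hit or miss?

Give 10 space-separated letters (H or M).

Answer: M M M M M M M M M M

Derivation:
Acc 1: bank1 row1 -> MISS (open row1); precharges=0
Acc 2: bank1 row3 -> MISS (open row3); precharges=1
Acc 3: bank1 row2 -> MISS (open row2); precharges=2
Acc 4: bank0 row0 -> MISS (open row0); precharges=2
Acc 5: bank0 row4 -> MISS (open row4); precharges=3
Acc 6: bank0 row1 -> MISS (open row1); precharges=4
Acc 7: bank0 row4 -> MISS (open row4); precharges=5
Acc 8: bank1 row0 -> MISS (open row0); precharges=6
Acc 9: bank0 row1 -> MISS (open row1); precharges=7
Acc 10: bank0 row3 -> MISS (open row3); precharges=8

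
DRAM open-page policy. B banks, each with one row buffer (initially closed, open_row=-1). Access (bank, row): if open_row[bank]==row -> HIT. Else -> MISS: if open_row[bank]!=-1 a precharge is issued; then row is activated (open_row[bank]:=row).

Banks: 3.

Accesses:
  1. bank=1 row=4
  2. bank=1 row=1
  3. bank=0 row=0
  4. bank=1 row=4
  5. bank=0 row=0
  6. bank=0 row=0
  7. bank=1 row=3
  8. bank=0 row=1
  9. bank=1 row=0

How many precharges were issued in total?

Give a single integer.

Acc 1: bank1 row4 -> MISS (open row4); precharges=0
Acc 2: bank1 row1 -> MISS (open row1); precharges=1
Acc 3: bank0 row0 -> MISS (open row0); precharges=1
Acc 4: bank1 row4 -> MISS (open row4); precharges=2
Acc 5: bank0 row0 -> HIT
Acc 6: bank0 row0 -> HIT
Acc 7: bank1 row3 -> MISS (open row3); precharges=3
Acc 8: bank0 row1 -> MISS (open row1); precharges=4
Acc 9: bank1 row0 -> MISS (open row0); precharges=5

Answer: 5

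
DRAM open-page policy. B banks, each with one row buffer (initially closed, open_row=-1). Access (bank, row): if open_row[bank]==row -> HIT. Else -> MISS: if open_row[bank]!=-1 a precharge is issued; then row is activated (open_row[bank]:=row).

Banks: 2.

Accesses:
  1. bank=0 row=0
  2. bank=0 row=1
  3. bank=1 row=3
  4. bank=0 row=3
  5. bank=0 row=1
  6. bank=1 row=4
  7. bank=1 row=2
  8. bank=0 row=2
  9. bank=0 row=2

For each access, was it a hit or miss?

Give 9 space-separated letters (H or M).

Answer: M M M M M M M M H

Derivation:
Acc 1: bank0 row0 -> MISS (open row0); precharges=0
Acc 2: bank0 row1 -> MISS (open row1); precharges=1
Acc 3: bank1 row3 -> MISS (open row3); precharges=1
Acc 4: bank0 row3 -> MISS (open row3); precharges=2
Acc 5: bank0 row1 -> MISS (open row1); precharges=3
Acc 6: bank1 row4 -> MISS (open row4); precharges=4
Acc 7: bank1 row2 -> MISS (open row2); precharges=5
Acc 8: bank0 row2 -> MISS (open row2); precharges=6
Acc 9: bank0 row2 -> HIT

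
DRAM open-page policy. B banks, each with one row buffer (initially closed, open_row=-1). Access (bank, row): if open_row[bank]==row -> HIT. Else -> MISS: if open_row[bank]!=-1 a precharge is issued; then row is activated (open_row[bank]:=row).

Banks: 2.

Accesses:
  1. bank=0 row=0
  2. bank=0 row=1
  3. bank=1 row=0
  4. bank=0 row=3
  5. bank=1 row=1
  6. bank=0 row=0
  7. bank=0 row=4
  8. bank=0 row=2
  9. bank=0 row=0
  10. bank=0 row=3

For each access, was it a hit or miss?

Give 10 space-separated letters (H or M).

Answer: M M M M M M M M M M

Derivation:
Acc 1: bank0 row0 -> MISS (open row0); precharges=0
Acc 2: bank0 row1 -> MISS (open row1); precharges=1
Acc 3: bank1 row0 -> MISS (open row0); precharges=1
Acc 4: bank0 row3 -> MISS (open row3); precharges=2
Acc 5: bank1 row1 -> MISS (open row1); precharges=3
Acc 6: bank0 row0 -> MISS (open row0); precharges=4
Acc 7: bank0 row4 -> MISS (open row4); precharges=5
Acc 8: bank0 row2 -> MISS (open row2); precharges=6
Acc 9: bank0 row0 -> MISS (open row0); precharges=7
Acc 10: bank0 row3 -> MISS (open row3); precharges=8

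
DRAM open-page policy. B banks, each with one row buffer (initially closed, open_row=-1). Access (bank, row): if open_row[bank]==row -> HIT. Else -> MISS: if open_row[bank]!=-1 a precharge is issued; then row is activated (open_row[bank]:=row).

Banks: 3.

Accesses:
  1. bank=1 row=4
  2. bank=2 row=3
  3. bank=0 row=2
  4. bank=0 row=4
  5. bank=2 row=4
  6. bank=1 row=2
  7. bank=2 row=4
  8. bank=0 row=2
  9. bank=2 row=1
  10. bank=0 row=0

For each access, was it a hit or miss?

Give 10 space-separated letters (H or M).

Acc 1: bank1 row4 -> MISS (open row4); precharges=0
Acc 2: bank2 row3 -> MISS (open row3); precharges=0
Acc 3: bank0 row2 -> MISS (open row2); precharges=0
Acc 4: bank0 row4 -> MISS (open row4); precharges=1
Acc 5: bank2 row4 -> MISS (open row4); precharges=2
Acc 6: bank1 row2 -> MISS (open row2); precharges=3
Acc 7: bank2 row4 -> HIT
Acc 8: bank0 row2 -> MISS (open row2); precharges=4
Acc 9: bank2 row1 -> MISS (open row1); precharges=5
Acc 10: bank0 row0 -> MISS (open row0); precharges=6

Answer: M M M M M M H M M M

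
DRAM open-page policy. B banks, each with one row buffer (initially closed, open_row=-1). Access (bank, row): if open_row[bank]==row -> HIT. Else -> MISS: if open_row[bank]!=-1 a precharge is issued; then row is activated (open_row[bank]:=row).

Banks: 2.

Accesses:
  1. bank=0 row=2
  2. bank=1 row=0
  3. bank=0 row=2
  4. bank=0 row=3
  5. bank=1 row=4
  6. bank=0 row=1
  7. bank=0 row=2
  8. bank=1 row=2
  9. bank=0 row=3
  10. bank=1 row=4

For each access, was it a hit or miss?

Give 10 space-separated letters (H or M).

Acc 1: bank0 row2 -> MISS (open row2); precharges=0
Acc 2: bank1 row0 -> MISS (open row0); precharges=0
Acc 3: bank0 row2 -> HIT
Acc 4: bank0 row3 -> MISS (open row3); precharges=1
Acc 5: bank1 row4 -> MISS (open row4); precharges=2
Acc 6: bank0 row1 -> MISS (open row1); precharges=3
Acc 7: bank0 row2 -> MISS (open row2); precharges=4
Acc 8: bank1 row2 -> MISS (open row2); precharges=5
Acc 9: bank0 row3 -> MISS (open row3); precharges=6
Acc 10: bank1 row4 -> MISS (open row4); precharges=7

Answer: M M H M M M M M M M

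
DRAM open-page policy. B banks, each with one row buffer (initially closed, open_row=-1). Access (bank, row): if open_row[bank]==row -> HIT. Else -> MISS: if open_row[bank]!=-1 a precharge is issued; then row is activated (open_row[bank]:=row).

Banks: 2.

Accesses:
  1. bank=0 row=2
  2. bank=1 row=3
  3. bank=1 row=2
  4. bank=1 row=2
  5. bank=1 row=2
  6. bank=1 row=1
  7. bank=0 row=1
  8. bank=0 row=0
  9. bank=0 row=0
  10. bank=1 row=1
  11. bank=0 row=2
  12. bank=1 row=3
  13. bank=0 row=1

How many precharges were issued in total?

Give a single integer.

Acc 1: bank0 row2 -> MISS (open row2); precharges=0
Acc 2: bank1 row3 -> MISS (open row3); precharges=0
Acc 3: bank1 row2 -> MISS (open row2); precharges=1
Acc 4: bank1 row2 -> HIT
Acc 5: bank1 row2 -> HIT
Acc 6: bank1 row1 -> MISS (open row1); precharges=2
Acc 7: bank0 row1 -> MISS (open row1); precharges=3
Acc 8: bank0 row0 -> MISS (open row0); precharges=4
Acc 9: bank0 row0 -> HIT
Acc 10: bank1 row1 -> HIT
Acc 11: bank0 row2 -> MISS (open row2); precharges=5
Acc 12: bank1 row3 -> MISS (open row3); precharges=6
Acc 13: bank0 row1 -> MISS (open row1); precharges=7

Answer: 7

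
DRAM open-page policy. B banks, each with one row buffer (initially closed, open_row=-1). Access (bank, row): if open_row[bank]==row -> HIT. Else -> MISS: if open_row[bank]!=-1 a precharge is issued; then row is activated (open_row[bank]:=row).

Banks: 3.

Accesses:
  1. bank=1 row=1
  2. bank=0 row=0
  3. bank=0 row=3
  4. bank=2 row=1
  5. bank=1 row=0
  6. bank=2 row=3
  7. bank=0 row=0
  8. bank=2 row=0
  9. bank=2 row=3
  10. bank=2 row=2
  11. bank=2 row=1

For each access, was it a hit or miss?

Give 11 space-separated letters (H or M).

Answer: M M M M M M M M M M M

Derivation:
Acc 1: bank1 row1 -> MISS (open row1); precharges=0
Acc 2: bank0 row0 -> MISS (open row0); precharges=0
Acc 3: bank0 row3 -> MISS (open row3); precharges=1
Acc 4: bank2 row1 -> MISS (open row1); precharges=1
Acc 5: bank1 row0 -> MISS (open row0); precharges=2
Acc 6: bank2 row3 -> MISS (open row3); precharges=3
Acc 7: bank0 row0 -> MISS (open row0); precharges=4
Acc 8: bank2 row0 -> MISS (open row0); precharges=5
Acc 9: bank2 row3 -> MISS (open row3); precharges=6
Acc 10: bank2 row2 -> MISS (open row2); precharges=7
Acc 11: bank2 row1 -> MISS (open row1); precharges=8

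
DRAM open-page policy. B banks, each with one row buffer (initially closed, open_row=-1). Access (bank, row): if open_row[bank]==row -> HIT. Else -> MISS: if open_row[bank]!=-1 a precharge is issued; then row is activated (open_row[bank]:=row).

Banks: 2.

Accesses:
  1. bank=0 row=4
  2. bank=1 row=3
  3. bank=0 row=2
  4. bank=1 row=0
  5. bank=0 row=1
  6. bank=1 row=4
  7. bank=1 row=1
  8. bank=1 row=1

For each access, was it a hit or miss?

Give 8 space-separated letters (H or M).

Acc 1: bank0 row4 -> MISS (open row4); precharges=0
Acc 2: bank1 row3 -> MISS (open row3); precharges=0
Acc 3: bank0 row2 -> MISS (open row2); precharges=1
Acc 4: bank1 row0 -> MISS (open row0); precharges=2
Acc 5: bank0 row1 -> MISS (open row1); precharges=3
Acc 6: bank1 row4 -> MISS (open row4); precharges=4
Acc 7: bank1 row1 -> MISS (open row1); precharges=5
Acc 8: bank1 row1 -> HIT

Answer: M M M M M M M H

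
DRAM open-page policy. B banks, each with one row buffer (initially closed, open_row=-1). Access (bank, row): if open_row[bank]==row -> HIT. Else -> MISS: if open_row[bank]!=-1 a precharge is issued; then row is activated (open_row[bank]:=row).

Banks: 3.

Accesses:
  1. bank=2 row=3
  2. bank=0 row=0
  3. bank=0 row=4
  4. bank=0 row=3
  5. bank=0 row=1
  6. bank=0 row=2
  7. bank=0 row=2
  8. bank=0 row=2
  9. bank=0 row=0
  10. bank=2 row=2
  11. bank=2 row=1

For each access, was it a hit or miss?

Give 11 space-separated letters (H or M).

Acc 1: bank2 row3 -> MISS (open row3); precharges=0
Acc 2: bank0 row0 -> MISS (open row0); precharges=0
Acc 3: bank0 row4 -> MISS (open row4); precharges=1
Acc 4: bank0 row3 -> MISS (open row3); precharges=2
Acc 5: bank0 row1 -> MISS (open row1); precharges=3
Acc 6: bank0 row2 -> MISS (open row2); precharges=4
Acc 7: bank0 row2 -> HIT
Acc 8: bank0 row2 -> HIT
Acc 9: bank0 row0 -> MISS (open row0); precharges=5
Acc 10: bank2 row2 -> MISS (open row2); precharges=6
Acc 11: bank2 row1 -> MISS (open row1); precharges=7

Answer: M M M M M M H H M M M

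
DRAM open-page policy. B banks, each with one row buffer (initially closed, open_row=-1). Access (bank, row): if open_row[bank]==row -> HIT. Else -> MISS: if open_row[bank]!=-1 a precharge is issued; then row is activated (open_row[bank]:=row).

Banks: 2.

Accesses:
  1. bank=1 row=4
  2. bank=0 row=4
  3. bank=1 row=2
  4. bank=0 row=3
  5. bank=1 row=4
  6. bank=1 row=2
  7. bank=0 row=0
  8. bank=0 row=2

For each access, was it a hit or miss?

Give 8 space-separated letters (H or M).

Acc 1: bank1 row4 -> MISS (open row4); precharges=0
Acc 2: bank0 row4 -> MISS (open row4); precharges=0
Acc 3: bank1 row2 -> MISS (open row2); precharges=1
Acc 4: bank0 row3 -> MISS (open row3); precharges=2
Acc 5: bank1 row4 -> MISS (open row4); precharges=3
Acc 6: bank1 row2 -> MISS (open row2); precharges=4
Acc 7: bank0 row0 -> MISS (open row0); precharges=5
Acc 8: bank0 row2 -> MISS (open row2); precharges=6

Answer: M M M M M M M M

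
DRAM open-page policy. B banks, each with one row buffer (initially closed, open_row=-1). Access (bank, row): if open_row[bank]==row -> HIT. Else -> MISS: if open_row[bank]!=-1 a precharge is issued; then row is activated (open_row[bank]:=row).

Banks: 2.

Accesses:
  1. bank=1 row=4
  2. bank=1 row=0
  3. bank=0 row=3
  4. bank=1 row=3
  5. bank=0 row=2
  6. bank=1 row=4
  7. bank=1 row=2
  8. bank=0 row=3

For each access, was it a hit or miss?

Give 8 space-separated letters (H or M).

Acc 1: bank1 row4 -> MISS (open row4); precharges=0
Acc 2: bank1 row0 -> MISS (open row0); precharges=1
Acc 3: bank0 row3 -> MISS (open row3); precharges=1
Acc 4: bank1 row3 -> MISS (open row3); precharges=2
Acc 5: bank0 row2 -> MISS (open row2); precharges=3
Acc 6: bank1 row4 -> MISS (open row4); precharges=4
Acc 7: bank1 row2 -> MISS (open row2); precharges=5
Acc 8: bank0 row3 -> MISS (open row3); precharges=6

Answer: M M M M M M M M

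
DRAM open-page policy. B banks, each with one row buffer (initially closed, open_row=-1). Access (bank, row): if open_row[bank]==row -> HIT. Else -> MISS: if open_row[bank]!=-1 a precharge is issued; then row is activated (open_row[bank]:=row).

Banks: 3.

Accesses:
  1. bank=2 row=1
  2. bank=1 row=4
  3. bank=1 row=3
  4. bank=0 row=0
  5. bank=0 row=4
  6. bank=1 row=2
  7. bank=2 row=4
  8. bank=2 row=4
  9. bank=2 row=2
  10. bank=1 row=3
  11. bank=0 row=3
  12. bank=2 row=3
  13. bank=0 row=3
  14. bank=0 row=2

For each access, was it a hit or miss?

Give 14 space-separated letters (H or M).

Answer: M M M M M M M H M M M M H M

Derivation:
Acc 1: bank2 row1 -> MISS (open row1); precharges=0
Acc 2: bank1 row4 -> MISS (open row4); precharges=0
Acc 3: bank1 row3 -> MISS (open row3); precharges=1
Acc 4: bank0 row0 -> MISS (open row0); precharges=1
Acc 5: bank0 row4 -> MISS (open row4); precharges=2
Acc 6: bank1 row2 -> MISS (open row2); precharges=3
Acc 7: bank2 row4 -> MISS (open row4); precharges=4
Acc 8: bank2 row4 -> HIT
Acc 9: bank2 row2 -> MISS (open row2); precharges=5
Acc 10: bank1 row3 -> MISS (open row3); precharges=6
Acc 11: bank0 row3 -> MISS (open row3); precharges=7
Acc 12: bank2 row3 -> MISS (open row3); precharges=8
Acc 13: bank0 row3 -> HIT
Acc 14: bank0 row2 -> MISS (open row2); precharges=9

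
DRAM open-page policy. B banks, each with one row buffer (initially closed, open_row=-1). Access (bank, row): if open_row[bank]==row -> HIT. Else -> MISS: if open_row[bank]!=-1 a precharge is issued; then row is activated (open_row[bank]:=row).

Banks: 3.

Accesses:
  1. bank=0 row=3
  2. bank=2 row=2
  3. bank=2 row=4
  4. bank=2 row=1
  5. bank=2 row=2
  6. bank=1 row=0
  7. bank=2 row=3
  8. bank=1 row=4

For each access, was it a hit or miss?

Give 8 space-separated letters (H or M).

Answer: M M M M M M M M

Derivation:
Acc 1: bank0 row3 -> MISS (open row3); precharges=0
Acc 2: bank2 row2 -> MISS (open row2); precharges=0
Acc 3: bank2 row4 -> MISS (open row4); precharges=1
Acc 4: bank2 row1 -> MISS (open row1); precharges=2
Acc 5: bank2 row2 -> MISS (open row2); precharges=3
Acc 6: bank1 row0 -> MISS (open row0); precharges=3
Acc 7: bank2 row3 -> MISS (open row3); precharges=4
Acc 8: bank1 row4 -> MISS (open row4); precharges=5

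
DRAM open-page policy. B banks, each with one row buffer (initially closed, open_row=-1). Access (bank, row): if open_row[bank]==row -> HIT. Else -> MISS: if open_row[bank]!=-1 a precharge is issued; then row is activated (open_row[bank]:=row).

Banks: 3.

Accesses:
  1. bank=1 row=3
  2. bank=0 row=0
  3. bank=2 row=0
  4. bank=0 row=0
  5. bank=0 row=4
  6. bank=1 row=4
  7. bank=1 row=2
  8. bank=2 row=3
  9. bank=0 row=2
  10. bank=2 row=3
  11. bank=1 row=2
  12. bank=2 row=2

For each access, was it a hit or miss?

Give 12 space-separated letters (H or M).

Answer: M M M H M M M M M H H M

Derivation:
Acc 1: bank1 row3 -> MISS (open row3); precharges=0
Acc 2: bank0 row0 -> MISS (open row0); precharges=0
Acc 3: bank2 row0 -> MISS (open row0); precharges=0
Acc 4: bank0 row0 -> HIT
Acc 5: bank0 row4 -> MISS (open row4); precharges=1
Acc 6: bank1 row4 -> MISS (open row4); precharges=2
Acc 7: bank1 row2 -> MISS (open row2); precharges=3
Acc 8: bank2 row3 -> MISS (open row3); precharges=4
Acc 9: bank0 row2 -> MISS (open row2); precharges=5
Acc 10: bank2 row3 -> HIT
Acc 11: bank1 row2 -> HIT
Acc 12: bank2 row2 -> MISS (open row2); precharges=6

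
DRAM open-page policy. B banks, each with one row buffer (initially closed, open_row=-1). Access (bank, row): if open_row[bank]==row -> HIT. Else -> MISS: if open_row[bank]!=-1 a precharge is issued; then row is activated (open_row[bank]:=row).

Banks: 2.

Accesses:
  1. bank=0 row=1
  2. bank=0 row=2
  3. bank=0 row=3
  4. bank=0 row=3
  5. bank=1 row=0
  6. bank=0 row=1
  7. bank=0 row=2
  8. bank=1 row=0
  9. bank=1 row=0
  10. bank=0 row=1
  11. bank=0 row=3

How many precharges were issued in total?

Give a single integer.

Acc 1: bank0 row1 -> MISS (open row1); precharges=0
Acc 2: bank0 row2 -> MISS (open row2); precharges=1
Acc 3: bank0 row3 -> MISS (open row3); precharges=2
Acc 4: bank0 row3 -> HIT
Acc 5: bank1 row0 -> MISS (open row0); precharges=2
Acc 6: bank0 row1 -> MISS (open row1); precharges=3
Acc 7: bank0 row2 -> MISS (open row2); precharges=4
Acc 8: bank1 row0 -> HIT
Acc 9: bank1 row0 -> HIT
Acc 10: bank0 row1 -> MISS (open row1); precharges=5
Acc 11: bank0 row3 -> MISS (open row3); precharges=6

Answer: 6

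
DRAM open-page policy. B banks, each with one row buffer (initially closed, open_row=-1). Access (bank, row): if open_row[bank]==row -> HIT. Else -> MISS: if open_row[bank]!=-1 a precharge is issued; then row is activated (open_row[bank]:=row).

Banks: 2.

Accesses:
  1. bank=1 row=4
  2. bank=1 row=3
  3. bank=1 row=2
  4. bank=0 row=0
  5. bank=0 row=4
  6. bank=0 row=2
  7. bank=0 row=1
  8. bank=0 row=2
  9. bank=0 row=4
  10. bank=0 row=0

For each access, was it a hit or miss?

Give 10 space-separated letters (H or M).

Answer: M M M M M M M M M M

Derivation:
Acc 1: bank1 row4 -> MISS (open row4); precharges=0
Acc 2: bank1 row3 -> MISS (open row3); precharges=1
Acc 3: bank1 row2 -> MISS (open row2); precharges=2
Acc 4: bank0 row0 -> MISS (open row0); precharges=2
Acc 5: bank0 row4 -> MISS (open row4); precharges=3
Acc 6: bank0 row2 -> MISS (open row2); precharges=4
Acc 7: bank0 row1 -> MISS (open row1); precharges=5
Acc 8: bank0 row2 -> MISS (open row2); precharges=6
Acc 9: bank0 row4 -> MISS (open row4); precharges=7
Acc 10: bank0 row0 -> MISS (open row0); precharges=8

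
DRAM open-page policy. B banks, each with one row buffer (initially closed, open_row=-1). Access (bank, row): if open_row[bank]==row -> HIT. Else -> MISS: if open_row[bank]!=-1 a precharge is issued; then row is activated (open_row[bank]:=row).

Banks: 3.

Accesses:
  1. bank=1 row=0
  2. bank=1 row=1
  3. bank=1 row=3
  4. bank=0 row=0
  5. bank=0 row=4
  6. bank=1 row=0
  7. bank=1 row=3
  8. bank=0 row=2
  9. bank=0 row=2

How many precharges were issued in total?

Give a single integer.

Acc 1: bank1 row0 -> MISS (open row0); precharges=0
Acc 2: bank1 row1 -> MISS (open row1); precharges=1
Acc 3: bank1 row3 -> MISS (open row3); precharges=2
Acc 4: bank0 row0 -> MISS (open row0); precharges=2
Acc 5: bank0 row4 -> MISS (open row4); precharges=3
Acc 6: bank1 row0 -> MISS (open row0); precharges=4
Acc 7: bank1 row3 -> MISS (open row3); precharges=5
Acc 8: bank0 row2 -> MISS (open row2); precharges=6
Acc 9: bank0 row2 -> HIT

Answer: 6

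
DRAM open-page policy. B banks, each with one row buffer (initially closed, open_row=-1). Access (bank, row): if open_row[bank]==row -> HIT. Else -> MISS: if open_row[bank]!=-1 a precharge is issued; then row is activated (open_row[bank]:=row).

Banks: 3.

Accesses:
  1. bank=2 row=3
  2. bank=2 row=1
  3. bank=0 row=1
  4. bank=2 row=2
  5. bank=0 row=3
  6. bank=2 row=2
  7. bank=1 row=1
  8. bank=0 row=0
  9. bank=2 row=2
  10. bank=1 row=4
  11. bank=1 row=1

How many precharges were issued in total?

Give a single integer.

Answer: 6

Derivation:
Acc 1: bank2 row3 -> MISS (open row3); precharges=0
Acc 2: bank2 row1 -> MISS (open row1); precharges=1
Acc 3: bank0 row1 -> MISS (open row1); precharges=1
Acc 4: bank2 row2 -> MISS (open row2); precharges=2
Acc 5: bank0 row3 -> MISS (open row3); precharges=3
Acc 6: bank2 row2 -> HIT
Acc 7: bank1 row1 -> MISS (open row1); precharges=3
Acc 8: bank0 row0 -> MISS (open row0); precharges=4
Acc 9: bank2 row2 -> HIT
Acc 10: bank1 row4 -> MISS (open row4); precharges=5
Acc 11: bank1 row1 -> MISS (open row1); precharges=6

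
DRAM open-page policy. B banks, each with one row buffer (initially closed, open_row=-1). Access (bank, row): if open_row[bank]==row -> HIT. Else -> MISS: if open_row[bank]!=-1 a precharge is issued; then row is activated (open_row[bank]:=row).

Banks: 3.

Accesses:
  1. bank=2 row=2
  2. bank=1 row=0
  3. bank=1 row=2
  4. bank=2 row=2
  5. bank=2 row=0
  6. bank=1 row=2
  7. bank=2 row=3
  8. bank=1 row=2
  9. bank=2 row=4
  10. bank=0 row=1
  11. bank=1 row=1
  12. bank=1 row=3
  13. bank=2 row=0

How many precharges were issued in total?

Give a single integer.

Answer: 7

Derivation:
Acc 1: bank2 row2 -> MISS (open row2); precharges=0
Acc 2: bank1 row0 -> MISS (open row0); precharges=0
Acc 3: bank1 row2 -> MISS (open row2); precharges=1
Acc 4: bank2 row2 -> HIT
Acc 5: bank2 row0 -> MISS (open row0); precharges=2
Acc 6: bank1 row2 -> HIT
Acc 7: bank2 row3 -> MISS (open row3); precharges=3
Acc 8: bank1 row2 -> HIT
Acc 9: bank2 row4 -> MISS (open row4); precharges=4
Acc 10: bank0 row1 -> MISS (open row1); precharges=4
Acc 11: bank1 row1 -> MISS (open row1); precharges=5
Acc 12: bank1 row3 -> MISS (open row3); precharges=6
Acc 13: bank2 row0 -> MISS (open row0); precharges=7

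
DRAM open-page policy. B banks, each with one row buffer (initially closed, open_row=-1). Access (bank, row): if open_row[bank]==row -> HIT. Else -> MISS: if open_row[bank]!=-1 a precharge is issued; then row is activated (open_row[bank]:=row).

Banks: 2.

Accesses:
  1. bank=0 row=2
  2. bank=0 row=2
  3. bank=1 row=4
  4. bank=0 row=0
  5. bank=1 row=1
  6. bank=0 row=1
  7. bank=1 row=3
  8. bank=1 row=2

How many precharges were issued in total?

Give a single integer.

Acc 1: bank0 row2 -> MISS (open row2); precharges=0
Acc 2: bank0 row2 -> HIT
Acc 3: bank1 row4 -> MISS (open row4); precharges=0
Acc 4: bank0 row0 -> MISS (open row0); precharges=1
Acc 5: bank1 row1 -> MISS (open row1); precharges=2
Acc 6: bank0 row1 -> MISS (open row1); precharges=3
Acc 7: bank1 row3 -> MISS (open row3); precharges=4
Acc 8: bank1 row2 -> MISS (open row2); precharges=5

Answer: 5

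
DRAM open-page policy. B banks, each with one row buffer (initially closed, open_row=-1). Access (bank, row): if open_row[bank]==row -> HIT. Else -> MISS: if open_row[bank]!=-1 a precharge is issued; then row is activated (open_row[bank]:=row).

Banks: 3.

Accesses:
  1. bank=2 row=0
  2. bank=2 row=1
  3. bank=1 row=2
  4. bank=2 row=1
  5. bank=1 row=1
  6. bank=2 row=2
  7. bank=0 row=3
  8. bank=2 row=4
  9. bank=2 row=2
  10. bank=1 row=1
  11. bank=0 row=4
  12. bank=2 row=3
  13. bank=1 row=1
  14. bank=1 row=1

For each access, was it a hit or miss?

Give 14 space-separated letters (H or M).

Acc 1: bank2 row0 -> MISS (open row0); precharges=0
Acc 2: bank2 row1 -> MISS (open row1); precharges=1
Acc 3: bank1 row2 -> MISS (open row2); precharges=1
Acc 4: bank2 row1 -> HIT
Acc 5: bank1 row1 -> MISS (open row1); precharges=2
Acc 6: bank2 row2 -> MISS (open row2); precharges=3
Acc 7: bank0 row3 -> MISS (open row3); precharges=3
Acc 8: bank2 row4 -> MISS (open row4); precharges=4
Acc 9: bank2 row2 -> MISS (open row2); precharges=5
Acc 10: bank1 row1 -> HIT
Acc 11: bank0 row4 -> MISS (open row4); precharges=6
Acc 12: bank2 row3 -> MISS (open row3); precharges=7
Acc 13: bank1 row1 -> HIT
Acc 14: bank1 row1 -> HIT

Answer: M M M H M M M M M H M M H H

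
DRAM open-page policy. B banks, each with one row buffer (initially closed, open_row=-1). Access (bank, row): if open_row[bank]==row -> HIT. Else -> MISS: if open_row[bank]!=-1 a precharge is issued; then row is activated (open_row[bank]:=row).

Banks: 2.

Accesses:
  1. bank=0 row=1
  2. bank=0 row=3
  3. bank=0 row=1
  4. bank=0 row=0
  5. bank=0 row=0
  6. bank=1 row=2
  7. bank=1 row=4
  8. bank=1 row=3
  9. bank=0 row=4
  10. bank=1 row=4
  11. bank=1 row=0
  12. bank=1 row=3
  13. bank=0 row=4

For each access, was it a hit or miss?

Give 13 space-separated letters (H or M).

Acc 1: bank0 row1 -> MISS (open row1); precharges=0
Acc 2: bank0 row3 -> MISS (open row3); precharges=1
Acc 3: bank0 row1 -> MISS (open row1); precharges=2
Acc 4: bank0 row0 -> MISS (open row0); precharges=3
Acc 5: bank0 row0 -> HIT
Acc 6: bank1 row2 -> MISS (open row2); precharges=3
Acc 7: bank1 row4 -> MISS (open row4); precharges=4
Acc 8: bank1 row3 -> MISS (open row3); precharges=5
Acc 9: bank0 row4 -> MISS (open row4); precharges=6
Acc 10: bank1 row4 -> MISS (open row4); precharges=7
Acc 11: bank1 row0 -> MISS (open row0); precharges=8
Acc 12: bank1 row3 -> MISS (open row3); precharges=9
Acc 13: bank0 row4 -> HIT

Answer: M M M M H M M M M M M M H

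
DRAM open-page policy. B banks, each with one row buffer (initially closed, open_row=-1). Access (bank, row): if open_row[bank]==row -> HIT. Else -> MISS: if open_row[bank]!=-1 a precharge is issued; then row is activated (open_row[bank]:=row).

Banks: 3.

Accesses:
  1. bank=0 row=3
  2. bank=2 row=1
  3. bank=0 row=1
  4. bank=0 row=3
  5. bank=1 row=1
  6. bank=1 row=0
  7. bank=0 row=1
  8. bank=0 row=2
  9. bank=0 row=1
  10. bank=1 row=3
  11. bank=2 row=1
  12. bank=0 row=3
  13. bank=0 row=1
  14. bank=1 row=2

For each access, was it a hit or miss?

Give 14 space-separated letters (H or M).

Acc 1: bank0 row3 -> MISS (open row3); precharges=0
Acc 2: bank2 row1 -> MISS (open row1); precharges=0
Acc 3: bank0 row1 -> MISS (open row1); precharges=1
Acc 4: bank0 row3 -> MISS (open row3); precharges=2
Acc 5: bank1 row1 -> MISS (open row1); precharges=2
Acc 6: bank1 row0 -> MISS (open row0); precharges=3
Acc 7: bank0 row1 -> MISS (open row1); precharges=4
Acc 8: bank0 row2 -> MISS (open row2); precharges=5
Acc 9: bank0 row1 -> MISS (open row1); precharges=6
Acc 10: bank1 row3 -> MISS (open row3); precharges=7
Acc 11: bank2 row1 -> HIT
Acc 12: bank0 row3 -> MISS (open row3); precharges=8
Acc 13: bank0 row1 -> MISS (open row1); precharges=9
Acc 14: bank1 row2 -> MISS (open row2); precharges=10

Answer: M M M M M M M M M M H M M M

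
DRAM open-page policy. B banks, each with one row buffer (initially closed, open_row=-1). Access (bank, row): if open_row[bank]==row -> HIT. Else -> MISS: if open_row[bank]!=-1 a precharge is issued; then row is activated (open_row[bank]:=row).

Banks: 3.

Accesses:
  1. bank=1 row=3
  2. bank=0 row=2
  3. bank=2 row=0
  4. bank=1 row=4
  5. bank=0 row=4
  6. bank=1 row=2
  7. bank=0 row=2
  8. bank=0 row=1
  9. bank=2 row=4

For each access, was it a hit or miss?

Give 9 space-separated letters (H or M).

Answer: M M M M M M M M M

Derivation:
Acc 1: bank1 row3 -> MISS (open row3); precharges=0
Acc 2: bank0 row2 -> MISS (open row2); precharges=0
Acc 3: bank2 row0 -> MISS (open row0); precharges=0
Acc 4: bank1 row4 -> MISS (open row4); precharges=1
Acc 5: bank0 row4 -> MISS (open row4); precharges=2
Acc 6: bank1 row2 -> MISS (open row2); precharges=3
Acc 7: bank0 row2 -> MISS (open row2); precharges=4
Acc 8: bank0 row1 -> MISS (open row1); precharges=5
Acc 9: bank2 row4 -> MISS (open row4); precharges=6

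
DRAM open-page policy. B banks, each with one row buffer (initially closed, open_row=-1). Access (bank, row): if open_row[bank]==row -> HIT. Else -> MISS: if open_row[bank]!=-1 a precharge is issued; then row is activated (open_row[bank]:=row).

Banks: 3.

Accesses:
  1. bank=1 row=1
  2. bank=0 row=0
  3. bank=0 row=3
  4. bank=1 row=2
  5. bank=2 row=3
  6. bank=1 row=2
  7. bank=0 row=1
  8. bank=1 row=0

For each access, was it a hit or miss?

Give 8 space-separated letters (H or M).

Answer: M M M M M H M M

Derivation:
Acc 1: bank1 row1 -> MISS (open row1); precharges=0
Acc 2: bank0 row0 -> MISS (open row0); precharges=0
Acc 3: bank0 row3 -> MISS (open row3); precharges=1
Acc 4: bank1 row2 -> MISS (open row2); precharges=2
Acc 5: bank2 row3 -> MISS (open row3); precharges=2
Acc 6: bank1 row2 -> HIT
Acc 7: bank0 row1 -> MISS (open row1); precharges=3
Acc 8: bank1 row0 -> MISS (open row0); precharges=4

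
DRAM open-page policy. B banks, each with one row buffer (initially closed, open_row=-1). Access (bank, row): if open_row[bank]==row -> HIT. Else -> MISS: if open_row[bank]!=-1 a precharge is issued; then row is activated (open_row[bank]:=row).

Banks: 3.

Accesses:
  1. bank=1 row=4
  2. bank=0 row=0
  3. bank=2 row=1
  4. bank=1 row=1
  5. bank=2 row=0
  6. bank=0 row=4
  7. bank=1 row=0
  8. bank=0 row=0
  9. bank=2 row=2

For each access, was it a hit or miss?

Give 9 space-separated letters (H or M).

Acc 1: bank1 row4 -> MISS (open row4); precharges=0
Acc 2: bank0 row0 -> MISS (open row0); precharges=0
Acc 3: bank2 row1 -> MISS (open row1); precharges=0
Acc 4: bank1 row1 -> MISS (open row1); precharges=1
Acc 5: bank2 row0 -> MISS (open row0); precharges=2
Acc 6: bank0 row4 -> MISS (open row4); precharges=3
Acc 7: bank1 row0 -> MISS (open row0); precharges=4
Acc 8: bank0 row0 -> MISS (open row0); precharges=5
Acc 9: bank2 row2 -> MISS (open row2); precharges=6

Answer: M M M M M M M M M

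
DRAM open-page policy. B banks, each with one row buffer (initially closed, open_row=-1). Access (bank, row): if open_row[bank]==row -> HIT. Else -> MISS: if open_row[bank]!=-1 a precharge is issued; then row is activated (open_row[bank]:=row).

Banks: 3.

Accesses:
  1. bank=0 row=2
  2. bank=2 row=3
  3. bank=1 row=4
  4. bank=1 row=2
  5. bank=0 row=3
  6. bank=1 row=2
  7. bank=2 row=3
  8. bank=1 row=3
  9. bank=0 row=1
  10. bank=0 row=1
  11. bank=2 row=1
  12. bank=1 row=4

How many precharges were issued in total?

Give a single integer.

Acc 1: bank0 row2 -> MISS (open row2); precharges=0
Acc 2: bank2 row3 -> MISS (open row3); precharges=0
Acc 3: bank1 row4 -> MISS (open row4); precharges=0
Acc 4: bank1 row2 -> MISS (open row2); precharges=1
Acc 5: bank0 row3 -> MISS (open row3); precharges=2
Acc 6: bank1 row2 -> HIT
Acc 7: bank2 row3 -> HIT
Acc 8: bank1 row3 -> MISS (open row3); precharges=3
Acc 9: bank0 row1 -> MISS (open row1); precharges=4
Acc 10: bank0 row1 -> HIT
Acc 11: bank2 row1 -> MISS (open row1); precharges=5
Acc 12: bank1 row4 -> MISS (open row4); precharges=6

Answer: 6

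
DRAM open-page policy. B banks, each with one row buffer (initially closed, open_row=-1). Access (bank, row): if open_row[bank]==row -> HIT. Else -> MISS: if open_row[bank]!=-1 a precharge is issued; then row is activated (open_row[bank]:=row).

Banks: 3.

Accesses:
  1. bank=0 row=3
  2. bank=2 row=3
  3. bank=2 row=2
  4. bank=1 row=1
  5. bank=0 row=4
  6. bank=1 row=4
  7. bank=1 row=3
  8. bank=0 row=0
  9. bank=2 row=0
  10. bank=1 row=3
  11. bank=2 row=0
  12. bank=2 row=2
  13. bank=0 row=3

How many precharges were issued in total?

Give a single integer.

Answer: 8

Derivation:
Acc 1: bank0 row3 -> MISS (open row3); precharges=0
Acc 2: bank2 row3 -> MISS (open row3); precharges=0
Acc 3: bank2 row2 -> MISS (open row2); precharges=1
Acc 4: bank1 row1 -> MISS (open row1); precharges=1
Acc 5: bank0 row4 -> MISS (open row4); precharges=2
Acc 6: bank1 row4 -> MISS (open row4); precharges=3
Acc 7: bank1 row3 -> MISS (open row3); precharges=4
Acc 8: bank0 row0 -> MISS (open row0); precharges=5
Acc 9: bank2 row0 -> MISS (open row0); precharges=6
Acc 10: bank1 row3 -> HIT
Acc 11: bank2 row0 -> HIT
Acc 12: bank2 row2 -> MISS (open row2); precharges=7
Acc 13: bank0 row3 -> MISS (open row3); precharges=8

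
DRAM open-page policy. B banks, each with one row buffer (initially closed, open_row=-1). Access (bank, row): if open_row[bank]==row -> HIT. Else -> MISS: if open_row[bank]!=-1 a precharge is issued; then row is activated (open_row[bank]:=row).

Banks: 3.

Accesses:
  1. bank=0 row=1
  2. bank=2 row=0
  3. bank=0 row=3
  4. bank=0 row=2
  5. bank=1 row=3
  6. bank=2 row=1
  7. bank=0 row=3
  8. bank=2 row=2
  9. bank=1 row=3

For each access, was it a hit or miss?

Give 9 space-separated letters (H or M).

Acc 1: bank0 row1 -> MISS (open row1); precharges=0
Acc 2: bank2 row0 -> MISS (open row0); precharges=0
Acc 3: bank0 row3 -> MISS (open row3); precharges=1
Acc 4: bank0 row2 -> MISS (open row2); precharges=2
Acc 5: bank1 row3 -> MISS (open row3); precharges=2
Acc 6: bank2 row1 -> MISS (open row1); precharges=3
Acc 7: bank0 row3 -> MISS (open row3); precharges=4
Acc 8: bank2 row2 -> MISS (open row2); precharges=5
Acc 9: bank1 row3 -> HIT

Answer: M M M M M M M M H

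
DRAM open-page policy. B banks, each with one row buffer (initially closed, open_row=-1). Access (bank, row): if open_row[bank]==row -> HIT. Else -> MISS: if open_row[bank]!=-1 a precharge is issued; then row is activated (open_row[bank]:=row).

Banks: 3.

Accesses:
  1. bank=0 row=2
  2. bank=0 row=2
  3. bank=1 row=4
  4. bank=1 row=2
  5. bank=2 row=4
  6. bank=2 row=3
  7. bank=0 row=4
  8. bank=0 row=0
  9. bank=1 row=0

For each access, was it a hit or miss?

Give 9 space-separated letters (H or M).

Acc 1: bank0 row2 -> MISS (open row2); precharges=0
Acc 2: bank0 row2 -> HIT
Acc 3: bank1 row4 -> MISS (open row4); precharges=0
Acc 4: bank1 row2 -> MISS (open row2); precharges=1
Acc 5: bank2 row4 -> MISS (open row4); precharges=1
Acc 6: bank2 row3 -> MISS (open row3); precharges=2
Acc 7: bank0 row4 -> MISS (open row4); precharges=3
Acc 8: bank0 row0 -> MISS (open row0); precharges=4
Acc 9: bank1 row0 -> MISS (open row0); precharges=5

Answer: M H M M M M M M M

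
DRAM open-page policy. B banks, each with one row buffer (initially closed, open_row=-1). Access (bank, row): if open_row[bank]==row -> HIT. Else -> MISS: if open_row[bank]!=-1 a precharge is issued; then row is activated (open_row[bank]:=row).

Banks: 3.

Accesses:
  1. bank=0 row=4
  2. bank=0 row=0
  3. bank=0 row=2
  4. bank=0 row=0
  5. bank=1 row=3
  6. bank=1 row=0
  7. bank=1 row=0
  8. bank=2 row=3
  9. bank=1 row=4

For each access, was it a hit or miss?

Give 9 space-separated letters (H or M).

Answer: M M M M M M H M M

Derivation:
Acc 1: bank0 row4 -> MISS (open row4); precharges=0
Acc 2: bank0 row0 -> MISS (open row0); precharges=1
Acc 3: bank0 row2 -> MISS (open row2); precharges=2
Acc 4: bank0 row0 -> MISS (open row0); precharges=3
Acc 5: bank1 row3 -> MISS (open row3); precharges=3
Acc 6: bank1 row0 -> MISS (open row0); precharges=4
Acc 7: bank1 row0 -> HIT
Acc 8: bank2 row3 -> MISS (open row3); precharges=4
Acc 9: bank1 row4 -> MISS (open row4); precharges=5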